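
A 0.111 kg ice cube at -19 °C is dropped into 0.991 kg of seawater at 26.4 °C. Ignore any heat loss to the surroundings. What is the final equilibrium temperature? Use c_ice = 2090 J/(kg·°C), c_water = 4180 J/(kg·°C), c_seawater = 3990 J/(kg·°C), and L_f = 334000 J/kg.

Setting the total heat transfer to zero:
ice -19→0 °C: 0.111×2090×19 = 4407.8; fusion: m_ice L_f = 0.111×334000 = 37074; meltwater 0→T: 0.111×4180×T = 463.98 T; seawater: 3954.1(T − 26.4)
4418.1 T = 104388 − 41482 = 62906
T ≈ 14.24 °C. Since T > 0 °C, the all-ice-melts assumption holds.

T_f ≈ 14.2 °C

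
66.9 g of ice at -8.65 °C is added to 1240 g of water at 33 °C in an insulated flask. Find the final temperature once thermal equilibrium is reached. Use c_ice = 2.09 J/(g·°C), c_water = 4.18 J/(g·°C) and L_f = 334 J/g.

T_f ≈ 27.0 °C

Sum of m c ΔT and latent-heat terms is zero:
warm ice to 0 °C: 66.9×2.09×(0 − (-8.65)) = 1209.5; melt ice: 66.9×334 = 22345; warm the meltwater: 279.64 T; water: 5183.2(T − 33)
5462.8 T = 171046 − 23554 = 147492
T ≈ 27.00 °C — above 0 °C, consistent with complete melting.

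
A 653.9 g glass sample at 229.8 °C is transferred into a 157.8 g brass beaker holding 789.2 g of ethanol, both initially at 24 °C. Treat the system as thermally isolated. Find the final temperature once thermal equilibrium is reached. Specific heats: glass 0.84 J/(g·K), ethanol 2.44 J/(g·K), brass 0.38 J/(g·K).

T_f ≈ 68.6 °C

Energy conservation, ΣQ = 0:
653.9·0.84·(T − 229.8) + 789.2·2.44·(T − 24) + 157.8·0.38·(T − 24) = 0
549.28(T − 229.8) + 1925.6(T − 24) + 59.96(T − 24) = 0
(549.28 + 1925.6 + 59.96) T = 549.28·229.8 + 1925.6·24 + 59.96·24
T = 173878/2534.9 ≈ 68.59 °C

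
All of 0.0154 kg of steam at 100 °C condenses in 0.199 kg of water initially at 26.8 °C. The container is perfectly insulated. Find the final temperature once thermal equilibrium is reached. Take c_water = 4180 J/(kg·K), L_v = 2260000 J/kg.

T_f ≈ 70.9 °C

Energy balance with sensible and latent terms:
latent heat released on condensation: 0.0154·2260000 = 34804; condensed water 100 °C→T: 64.37(T − 100); original water: 831.82(T − 26.8)
896.19 T = 34804 + 6437.2 + 22293 = 63534
T ≈ 70.89 °C, under the boiling point, so the assumption holds.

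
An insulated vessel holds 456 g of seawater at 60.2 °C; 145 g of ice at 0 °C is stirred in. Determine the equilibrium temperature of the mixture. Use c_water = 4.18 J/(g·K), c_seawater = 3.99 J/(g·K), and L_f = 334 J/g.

Heat gained plus heat lost sum to zero:
melt ice: 145·334 = 48430; meltwater 0→T: 145·4.18·T = 606.1 T; seawater: 1819.4(T − 60.2)
2425.5 T = 109530 − 48430 = 61100
T ≈ 25.19 °C (positive, so assuming full melt was valid).

T_f ≈ 25.2 °C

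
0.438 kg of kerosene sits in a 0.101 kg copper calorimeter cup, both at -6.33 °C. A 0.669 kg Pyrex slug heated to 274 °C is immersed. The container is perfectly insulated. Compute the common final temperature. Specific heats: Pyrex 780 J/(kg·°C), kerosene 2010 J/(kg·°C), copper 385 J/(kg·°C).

T_f ≈ 95.2 °C

Let T be the final temperature. ΣQ_i = 0:
0.669×780×(T − 274) + 0.438×2010×(T − (-6.33)) + 0.101×385×(T − (-6.33)) = 0
521.82(T − 274) + 880.38(T − (-6.33)) + 38.89(T − (-6.33)) = 0
(521.82 + 880.38 + 38.89) T = 521.82×274 + 880.38×(-6.33) + 38.89×(-6.33)
T = 137160 / 1441.1 = 95.2 °C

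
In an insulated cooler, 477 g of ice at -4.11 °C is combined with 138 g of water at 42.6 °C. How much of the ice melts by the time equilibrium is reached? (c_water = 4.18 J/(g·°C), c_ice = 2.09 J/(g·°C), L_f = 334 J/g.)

m_melted ≈ 61.3 g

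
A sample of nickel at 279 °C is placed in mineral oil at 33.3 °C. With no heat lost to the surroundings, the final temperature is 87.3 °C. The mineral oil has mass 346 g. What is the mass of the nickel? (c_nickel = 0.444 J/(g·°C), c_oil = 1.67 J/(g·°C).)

m ≈ 367 g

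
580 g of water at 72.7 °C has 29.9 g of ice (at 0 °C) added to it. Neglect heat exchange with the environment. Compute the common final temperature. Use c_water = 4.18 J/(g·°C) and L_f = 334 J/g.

Net heat exchanged in the isolated system is zero:
latent heat to melt: 29.9×334 = 9986.6; warm the meltwater: 124.98 T; water cools: 580×4.18×(T − 72.7) = 2424.4(T − 72.7)
2549.4 T = 176254 − 9986.6 = 166267
T ≈ 65.22 °C (positive, so assuming full melt was valid).

T_f ≈ 65.2 °C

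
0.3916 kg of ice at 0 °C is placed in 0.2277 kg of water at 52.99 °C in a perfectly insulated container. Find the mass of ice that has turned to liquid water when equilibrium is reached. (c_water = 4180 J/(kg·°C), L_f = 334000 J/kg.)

Water can give up m c ΔT = 0.2277×4180×52.99 = 50435 J before reaching 0 °C.
Fully melting the ice requires m_ice L_f = 0.3916×334000 = 130794 J.
That's not enough to melt it all — equilibrium is at 0 °C with ice remaining.
Mass melted = 50435/334000 ≈ 0.151 kg.

m_melted ≈ 0.151 kg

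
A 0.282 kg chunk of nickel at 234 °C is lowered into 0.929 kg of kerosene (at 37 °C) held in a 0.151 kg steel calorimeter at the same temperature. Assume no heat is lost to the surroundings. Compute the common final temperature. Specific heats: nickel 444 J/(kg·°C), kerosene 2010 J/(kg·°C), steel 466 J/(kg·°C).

Net heat exchanged in the isolated system is zero:
0.282×444×(T − 234) + 0.929×2010×(T − 37) + 0.151×466×(T − 37) = 0
(125.21 + 1867.3 + 70.37) T = 125.21×234 + 1867.3×37 + 70.37×37
T = 100992 / 2062.9 = 49 °C

T_f ≈ 49.0 °C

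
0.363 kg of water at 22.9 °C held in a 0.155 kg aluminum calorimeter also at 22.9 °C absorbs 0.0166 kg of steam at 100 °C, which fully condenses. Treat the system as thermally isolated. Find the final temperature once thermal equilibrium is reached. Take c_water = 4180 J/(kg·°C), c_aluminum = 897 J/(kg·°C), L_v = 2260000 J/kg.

Taking heat into each body as positive, Σ m c ΔT = 0:
latent heat released on condensation: 0.0166·2260000 = 37516
  condensate cools 100→T: 0.0166·4180·(T − 100) = 69.39(T − 100)
  original water: 1517.3(T − 22.9)
  cup: 139.03(T − 22.9)
1725.8 T = 37516 + 6938.8 + 37931 = 82386
T ≈ 47.74 °C (< 100 °C, so full condensation is consistent).

T_f ≈ 47.7 °C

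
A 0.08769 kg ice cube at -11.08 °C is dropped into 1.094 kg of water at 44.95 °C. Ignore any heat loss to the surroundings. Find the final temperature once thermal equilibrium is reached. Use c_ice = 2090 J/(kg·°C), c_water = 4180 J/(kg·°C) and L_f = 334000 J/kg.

T_f ≈ 35.3 °C

Heat gained plus heat lost sum to zero:
warm ice to 0 °C: 0.08769·2090·(0 − (-11.08)) = 2030.7
  fusion: m_ice L_f = 0.08769·334000 = 29288
  meltwater 0→T: 0.08769·4180·T = 366.54 T
  water: 4572.9(T − 44.95)
4939.5 T = 205553 − 31319 = 174234
T ≈ 35.27 °C. Since T > 0 °C, the all-ice-melts assumption holds.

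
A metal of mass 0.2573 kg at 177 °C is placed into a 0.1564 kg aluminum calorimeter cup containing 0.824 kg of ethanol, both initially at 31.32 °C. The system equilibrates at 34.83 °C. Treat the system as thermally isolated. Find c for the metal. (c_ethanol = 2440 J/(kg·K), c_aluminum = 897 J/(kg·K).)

c ≈ 206 J/(kg·K)

Let T be the final temperature. ΣQ_i = 0:
0.2573×c×(34.83 − 177) + 0.824×2440×(34.83 − 31.32) + 0.1564×897×(34.83 − 31.32) = 0
-36.58 c = -7549.5
c = -7549.5/-36.58 ≈ 206.4 J/(kg·K)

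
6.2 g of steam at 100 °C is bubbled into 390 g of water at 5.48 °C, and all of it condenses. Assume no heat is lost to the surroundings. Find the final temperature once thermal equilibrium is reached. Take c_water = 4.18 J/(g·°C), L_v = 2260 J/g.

T_f ≈ 15.4 °C

Energy balance with sensible and latent terms:
steam→water at 100 °C releases m L_v = 6.2·2260 = 14012
  condensed water 100 °C→T: 25.92(T − 100)
  original water: 1630.2(T − 5.48)
1656.1 T = 14012 + 2591.6 + 8933.5 = 25537
T ≈ 15.42 °C (< 100 °C, so full condensation is consistent).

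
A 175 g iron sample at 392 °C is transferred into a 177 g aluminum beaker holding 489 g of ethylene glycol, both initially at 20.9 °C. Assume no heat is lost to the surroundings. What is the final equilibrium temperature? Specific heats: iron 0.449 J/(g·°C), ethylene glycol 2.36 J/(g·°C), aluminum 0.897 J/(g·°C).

T_f ≈ 41.9 °C

Setting the total heat transfer to zero:
175×0.449×(T − 392) + 489×2.36×(T − 20.9) + 177×0.897×(T − 20.9) = 0
78.58(T − 392) + 1154(T − 20.9) + 158.77(T − 20.9) = 0
1391.4 T = 58239
T = 58239 / 1391.4 = 41.9 °C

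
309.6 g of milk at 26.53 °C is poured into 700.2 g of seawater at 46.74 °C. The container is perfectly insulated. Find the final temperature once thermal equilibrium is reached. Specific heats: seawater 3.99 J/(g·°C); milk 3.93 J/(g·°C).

|Q_seawater| = |Q_milk|:
700.2·3.99·(46.74 − T) = 309.6·3.93·(T − 26.53)
2793.8(46.74 − T) = 1216.7(T − 26.53)
4010.5 T = 162862  ⇒  T ≈ 40.61 °C

T_f ≈ 40.6 °C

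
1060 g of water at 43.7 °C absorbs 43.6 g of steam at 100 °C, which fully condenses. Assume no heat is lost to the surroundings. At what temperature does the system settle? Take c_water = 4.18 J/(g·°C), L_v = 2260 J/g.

Taking heat into each body as positive, Σ m c ΔT = 0:
steam→water at 100 °C releases m L_v = 43.6×2260 = 98536
  condensate cools 100→T: 43.6×4.18×(T − 100) = 182.25(T − 100)
  water warms: 1060×4.18×(T − 43.7) = 4430.8(T − 43.7)
4613 T = 98536 + 18225 + 193626 = 310387
T ≈ 67.28 °C — below 100 °C, confirming all the steam condensed.

T_f ≈ 67.3 °C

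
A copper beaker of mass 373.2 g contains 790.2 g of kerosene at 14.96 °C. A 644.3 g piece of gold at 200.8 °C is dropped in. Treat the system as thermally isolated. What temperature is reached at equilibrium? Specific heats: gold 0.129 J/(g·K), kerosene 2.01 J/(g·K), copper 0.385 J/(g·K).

Energy conservation, ΣQ = 0:
644.3×0.129×(T − 200.8) + 790.2×2.01×(T − 14.96) + 373.2×0.385×(T − 14.96) = 0
1815.1 T = 42600
T = 42600 / 1815.1 = 23.5 °C

T_f ≈ 23.5 °C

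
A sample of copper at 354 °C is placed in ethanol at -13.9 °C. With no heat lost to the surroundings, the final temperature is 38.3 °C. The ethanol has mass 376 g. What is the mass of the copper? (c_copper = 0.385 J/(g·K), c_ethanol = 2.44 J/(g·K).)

Let T be the final temperature. ΣQ_i = 0:
m·0.385·(38.3 − 354) + 376·2.44·(38.3 − (-13.9)) = 0
-121.54 m = -47890
m = -47890/-121.54 ≈ 394 g

m ≈ 394 g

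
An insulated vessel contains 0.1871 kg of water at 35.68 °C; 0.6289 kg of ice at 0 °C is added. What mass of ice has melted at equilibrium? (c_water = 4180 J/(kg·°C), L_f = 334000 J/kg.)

Cooling the water to 0 °C releases 0.1871·4180·35.68 = 27905 J.
Melting all 0.6289 kg of ice would need 0.6289·334000 = 210053 J.
Since 27905 < 210053 J, not all the ice melts; equilibrium is at 0 °C.
Mass melted = 27905/334000 ≈ 0.08355 kg.

m_melted ≈ 0.0835 kg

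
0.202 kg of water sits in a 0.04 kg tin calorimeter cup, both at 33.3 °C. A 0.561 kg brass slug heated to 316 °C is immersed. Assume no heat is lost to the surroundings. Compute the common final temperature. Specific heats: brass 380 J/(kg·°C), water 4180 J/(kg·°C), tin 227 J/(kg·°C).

Net heat exchanged in the isolated system is zero:
0.561·380·(T − 316) + 0.202·4180·(T − 33.3) + 0.04·227·(T − 33.3) = 0
213.18(T − 316) + 844.36(T − 33.3) + 9.08(T − 33.3) = 0
1066.6 T = 95784
T ≈ 89.80 °C

T_f ≈ 89.8 °C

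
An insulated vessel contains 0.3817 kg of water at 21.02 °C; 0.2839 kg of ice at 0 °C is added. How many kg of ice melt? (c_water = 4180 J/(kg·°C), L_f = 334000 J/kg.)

m_melted ≈ 0.1 kg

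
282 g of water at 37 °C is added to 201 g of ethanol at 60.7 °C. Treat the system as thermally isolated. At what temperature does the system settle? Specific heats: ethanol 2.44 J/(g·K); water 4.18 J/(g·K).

T_f ≈ 44.0 °C

Taking heat into each body as positive, Σ m c ΔT = 0:
201·2.44·(T − 60.7) + 282·4.18·(T − 37) = 0
(490.44 + 1178.8) T = 490.44·60.7 + 1178.8·37
T = 73384/1669.2 ≈ 43.96 °C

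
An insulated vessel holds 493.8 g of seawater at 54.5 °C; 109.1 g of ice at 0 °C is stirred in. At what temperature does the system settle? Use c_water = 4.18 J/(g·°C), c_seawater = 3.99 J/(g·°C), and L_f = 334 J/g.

T_f ≈ 29.2 °C

Setting the total heat transfer to zero:
latent heat to melt: 109.1×334 = 36439; warm the meltwater: 456.04 T; seawater: 1970.3(T − 54.5)
2426.3 T = 107379 − 36439 = 70940
T ≈ 29.24 °C (positive, so assuming full melt was valid).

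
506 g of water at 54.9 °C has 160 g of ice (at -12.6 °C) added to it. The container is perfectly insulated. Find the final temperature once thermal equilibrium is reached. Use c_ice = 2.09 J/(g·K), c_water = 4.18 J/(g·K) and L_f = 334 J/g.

Setting the total heat transfer to zero:
warm ice to 0 °C: 160×2.09×(0 − (-12.6)) = 4213.4
  fusion: m_ice L_f = 160×334 = 53440
  warm the meltwater: 668.8 T
  water: 2115.1(T − 54.9)
2783.9 T = 116118 − 57653 = 58464
T ≈ 21.00 °C — above 0 °C, consistent with complete melting.

T_f ≈ 21.0 °C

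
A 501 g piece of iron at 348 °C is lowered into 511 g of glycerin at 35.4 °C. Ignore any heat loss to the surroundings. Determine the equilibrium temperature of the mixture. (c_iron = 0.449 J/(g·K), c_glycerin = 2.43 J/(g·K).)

With ΣQ=0 the equilibrium temperature is the m·c-weighted mean:
T_f = (224.95*348 + 1241.7*35.4) / (224.95 + 1241.7)
    = 122239 / 1466.7 ≈ 83.34 °C

T_f ≈ 83.3 °C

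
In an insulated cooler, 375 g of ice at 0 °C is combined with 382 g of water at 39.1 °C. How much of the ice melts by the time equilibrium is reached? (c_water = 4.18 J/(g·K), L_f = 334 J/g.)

Heat available from the water dropping to 0 °C: 382×4.18×39.1 = 62433 J.
To melt every bit of ice: 375×334 = 125250 J.
62433 J < 125250 J, so only part of the ice melts and the system sits at 0 °C.
m_melted×334 = 62433  ⇒  m_melted ≈ 186.9 g.

m_melted ≈ 187 g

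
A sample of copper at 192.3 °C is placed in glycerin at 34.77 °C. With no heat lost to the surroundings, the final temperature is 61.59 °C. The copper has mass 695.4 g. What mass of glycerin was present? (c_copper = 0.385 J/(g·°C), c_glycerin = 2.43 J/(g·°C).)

m ≈ 537 g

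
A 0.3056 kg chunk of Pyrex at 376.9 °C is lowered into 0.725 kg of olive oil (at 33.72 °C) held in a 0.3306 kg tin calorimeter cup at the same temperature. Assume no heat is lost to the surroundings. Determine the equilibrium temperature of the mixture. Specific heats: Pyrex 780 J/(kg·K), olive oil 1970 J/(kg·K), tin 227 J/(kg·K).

T_f ≈ 80.7 °C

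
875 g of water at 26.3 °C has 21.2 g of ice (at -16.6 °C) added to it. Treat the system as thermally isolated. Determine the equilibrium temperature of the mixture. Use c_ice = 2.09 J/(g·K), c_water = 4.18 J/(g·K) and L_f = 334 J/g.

T_f ≈ 23.6 °C

Setting the total heat transfer to zero:
ice -16.6→0 °C: 21.2·2.09·16.6 = 735.51
  melt ice: 21.2·334 = 7080.8
  warm the meltwater: 88.62 T
  water: 3657.5(T − 26.3)
3746.1 T = 96192 − 7816.3 = 88376
T ≈ 23.59 °C. Since T > 0 °C, the all-ice-melts assumption holds.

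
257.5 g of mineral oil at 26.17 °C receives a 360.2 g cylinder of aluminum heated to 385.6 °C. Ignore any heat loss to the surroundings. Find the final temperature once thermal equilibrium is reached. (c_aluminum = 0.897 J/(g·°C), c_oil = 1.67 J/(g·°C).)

|Q_aluminum| = |Q_oil|:
360.2×0.897×(385.6 − T) = 257.5×1.67×(T − 26.17)
323.1(385.6 − T) = 430.02(T − 26.17)
753.12 T = 135841  ⇒  T ≈ 180.37 °C

T_f ≈ 180.4 °C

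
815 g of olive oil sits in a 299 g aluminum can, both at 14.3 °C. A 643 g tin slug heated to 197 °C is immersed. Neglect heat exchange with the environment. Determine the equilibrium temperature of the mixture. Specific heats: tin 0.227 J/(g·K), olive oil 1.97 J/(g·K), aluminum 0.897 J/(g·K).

T_f ≈ 27.5 °C

Energy conservation, ΣQ = 0:
643*0.227*(T − 197) + 815*1.97*(T − 14.3) + 299*0.897*(T − 14.3) = 0
145.96(T − 197) + 1605.5(T − 14.3) + 268.2(T − 14.3) = 0
2019.7 T = 55549
T = 55549/2019.7 ≈ 27.50 °C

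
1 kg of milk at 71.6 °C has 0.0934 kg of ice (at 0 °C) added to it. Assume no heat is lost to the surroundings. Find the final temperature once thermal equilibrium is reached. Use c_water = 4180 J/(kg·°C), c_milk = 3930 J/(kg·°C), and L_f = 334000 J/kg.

Energy conservation, ΣQ = 0:
fusion: m_ice L_f = 0.0934·334000 = 31196
  warm the meltwater: 390.41 T
  milk cools: 1·3930·(T − 71.6) = 3930(T − 71.6)
4320.4 T = 281388 − 31196 = 250192
T ≈ 57.91 °C — above 0 °C, consistent with complete melting.

T_f ≈ 57.9 °C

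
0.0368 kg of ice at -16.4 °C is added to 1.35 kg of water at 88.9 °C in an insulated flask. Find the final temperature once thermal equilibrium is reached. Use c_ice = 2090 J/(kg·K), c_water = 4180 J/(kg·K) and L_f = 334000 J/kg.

T_f ≈ 84.2 °C

Energy conservation, ΣQ = 0:
warm ice to 0 °C: 0.0368×2090×(0 − (-16.4)) = 1261.4
  fusion: m_ice L_f = 0.0368×334000 = 12291
  meltwater 0→T: 0.0368×4180×T = 153.82 T
  water cools: 1.35×4180×(T − 88.9) = 5643(T − 88.9)
5796.8 T = 501663 − 13553 = 488110
T ≈ 84.20 °C. Since T > 0 °C, the all-ice-melts assumption holds.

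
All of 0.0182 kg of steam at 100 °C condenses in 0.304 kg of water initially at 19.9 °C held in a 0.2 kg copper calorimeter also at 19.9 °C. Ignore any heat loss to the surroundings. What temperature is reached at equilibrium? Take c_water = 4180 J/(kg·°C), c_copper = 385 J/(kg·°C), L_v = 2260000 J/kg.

Sum of m c ΔT and latent-heat terms is zero:
steam→water at 100 °C releases m L_v = 0.0182×2260000 = 41132; condensed water 100 °C→T: 76.08(T − 100); water warms: 0.304×4180×(T − 19.9) = 1270.7(T − 19.9); cup: 77(T − 19.9)
1423.8 T = 41132 + 7607.6 + 26820 = 75559
T ≈ 53.07 °C (< 100 °C, so full condensation is consistent).

T_f ≈ 53.1 °C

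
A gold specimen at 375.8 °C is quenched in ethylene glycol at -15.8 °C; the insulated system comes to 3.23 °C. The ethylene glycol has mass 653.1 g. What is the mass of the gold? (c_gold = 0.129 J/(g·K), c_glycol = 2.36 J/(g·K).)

m ≈ 610 g

Net heat exchanged in the isolated system is zero:
m·0.129·(3.23 − 375.8) + 653.1·2.36·(3.23 − (-15.8)) = 0
-48.06 m = -29331
m = -29331/-48.06 ≈ 610.3 g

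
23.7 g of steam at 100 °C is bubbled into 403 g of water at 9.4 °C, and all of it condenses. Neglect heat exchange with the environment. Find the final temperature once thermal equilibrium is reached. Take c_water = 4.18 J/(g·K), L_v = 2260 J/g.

T_f ≈ 44.5 °C

Conservation of energy gives ΣQ = 0:
latent heat released on condensation: 23.7×2260 = 53562; condensed water 100 °C→T: 99.07(T − 100); water warms: 403×4.18×(T − 9.4) = 1684.5(T − 9.4)
1783.6 T = 53562 + 9906.6 + 15835 = 79303
T ≈ 44.46 °C (< 100 °C, so full condensation is consistent).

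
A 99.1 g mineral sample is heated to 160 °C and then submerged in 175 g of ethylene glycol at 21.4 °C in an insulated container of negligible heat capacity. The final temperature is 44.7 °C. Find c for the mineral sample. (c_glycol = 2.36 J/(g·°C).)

c ≈ 0.842 J/(g·°C)

Let T be the final temperature. ΣQ_i = 0:
99.1·c·(44.7 − 160) + 175·2.36·(44.7 − 21.4) = 0
-11426 c = -9622.9
c = -9622.9/-11426 ≈ 0.8422 J/(g·°C)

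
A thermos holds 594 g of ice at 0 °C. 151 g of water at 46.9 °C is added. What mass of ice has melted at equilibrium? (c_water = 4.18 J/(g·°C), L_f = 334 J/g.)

m_melted ≈ 88.6 g

Heat available from the water dropping to 0 °C: 151·4.18·46.9 = 29602 J.
Melting all 594 g of ice would need 594·334 = 198396 J.
Since 29602 < 198396 J, not all the ice melts; equilibrium is at 0 °C.
Mass melted = 29602/334 ≈ 88.63 g.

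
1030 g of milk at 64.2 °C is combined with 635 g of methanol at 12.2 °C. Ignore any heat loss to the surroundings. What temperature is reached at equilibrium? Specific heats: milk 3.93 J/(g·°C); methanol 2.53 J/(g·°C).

With ΣQ=0 the equilibrium temperature is the m·c-weighted mean:
T_f = (4047.9×64.2 + 1606.5×12.2) / (4047.9 + 1606.5)
    = 279475 / 5654.4 ≈ 49.43 °C

T_f ≈ 49.4 °C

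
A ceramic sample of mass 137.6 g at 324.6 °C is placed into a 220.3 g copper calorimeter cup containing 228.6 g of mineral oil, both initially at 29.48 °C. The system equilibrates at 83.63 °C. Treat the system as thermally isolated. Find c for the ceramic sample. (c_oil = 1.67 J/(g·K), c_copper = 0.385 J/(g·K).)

c ≈ 0.762 J/(g·K)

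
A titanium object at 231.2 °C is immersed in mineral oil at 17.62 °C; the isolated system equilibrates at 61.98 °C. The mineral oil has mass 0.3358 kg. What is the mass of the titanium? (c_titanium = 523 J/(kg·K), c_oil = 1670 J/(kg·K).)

m ≈ 0.281 kg

Net heat exchanged in the isolated system is zero:
m·523·(61.98 − 231.2) + 0.3358·1670·(61.98 − 17.62) = 0
-88502 m = -24876
m = -24876/-88502 ≈ 0.2811 kg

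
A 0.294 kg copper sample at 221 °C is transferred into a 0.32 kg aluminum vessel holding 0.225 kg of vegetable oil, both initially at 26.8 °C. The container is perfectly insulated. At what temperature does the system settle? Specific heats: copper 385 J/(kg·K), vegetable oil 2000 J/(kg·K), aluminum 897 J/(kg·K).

T_f ≈ 52.7 °C

T_f = Σ m_i c_i T_i / Σ m_i c_i:
T_f = (113.19*221 + 450*26.8 + 287.04*26.8) / (113.19 + 450 + 287.04)
    = 44768 / 850.23 ≈ 52.65 °C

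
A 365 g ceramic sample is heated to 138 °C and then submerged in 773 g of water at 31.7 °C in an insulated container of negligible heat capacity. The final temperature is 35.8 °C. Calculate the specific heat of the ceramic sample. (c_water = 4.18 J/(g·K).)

Let T be the final temperature. ΣQ_i = 0:
365×c×(35.8 − 138) + 773×4.18×(35.8 − 31.7) = 0
-37303 c = -13248
c = -13248/-37303 ≈ 0.3551 J/(g·K)

c ≈ 0.355 J/(g·K)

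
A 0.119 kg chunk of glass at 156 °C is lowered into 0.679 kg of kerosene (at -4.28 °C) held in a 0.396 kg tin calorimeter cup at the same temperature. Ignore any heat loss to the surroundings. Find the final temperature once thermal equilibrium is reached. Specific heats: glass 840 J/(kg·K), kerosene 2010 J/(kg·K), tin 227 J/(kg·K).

T_f ≈ 6.0 °C

Setting the total heat transfer to zero:
0.119×840×(T − 156) + 0.679×2010×(T − (-4.28)) + 0.396×227×(T − (-4.28)) = 0
99.96(T − 156) + 1364.8(T − (-4.28)) + 89.89(T − (-4.28)) = 0
(99.96 + 1364.8 + 89.89) T = 99.96×156 + 1364.8×(-4.28) + 89.89×(-4.28)
T = 9367.7 / 1554.6 = 6.03 °C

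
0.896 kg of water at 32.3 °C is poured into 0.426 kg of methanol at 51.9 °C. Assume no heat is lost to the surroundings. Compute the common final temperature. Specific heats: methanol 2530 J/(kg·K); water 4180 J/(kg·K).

Setting the total heat transfer to zero:
0.426·2530·(T − 51.9) + 0.896·4180·(T − 32.3) = 0
1077.8(T − 51.9) + 3745.3(T − 32.3) = 0
(1077.8 + 3745.3) T = 1077.8·51.9 + 3745.3·32.3
T = 176909/4823.1 ≈ 36.68 °C

T_f ≈ 36.7 °C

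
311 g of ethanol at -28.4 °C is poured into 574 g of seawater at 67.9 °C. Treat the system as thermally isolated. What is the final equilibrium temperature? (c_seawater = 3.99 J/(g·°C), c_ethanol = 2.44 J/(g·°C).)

T_f ≈ 43.9 °C

|Q_seawater| = |Q_ethanol|:
574*3.99*(67.9 − T) = 311*2.44*(T − (-28.4))
2290.3(67.9 − T) = 758.84(T − (-28.4))
3049.1 T = 133958  ⇒  T ≈ 43.93 °C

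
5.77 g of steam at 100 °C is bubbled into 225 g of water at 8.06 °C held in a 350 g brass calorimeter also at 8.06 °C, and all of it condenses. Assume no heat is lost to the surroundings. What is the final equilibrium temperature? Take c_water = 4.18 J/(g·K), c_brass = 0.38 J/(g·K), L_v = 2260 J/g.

Heat gained plus heat lost sum to zero:
condense steam: −5.77×2260 = −13040; condensate cools 100→T: 5.77×4.18×(T − 100) = 24.12(T − 100); water warms: 225×4.18×(T − 8.06) = 940.5(T − 8.06); cup: 133(T − 8.06)
1097.6 T = 13040 + 2411.9 + 8652.4 = 24104
T ≈ 21.96 °C, under the boiling point, so the assumption holds.

T_f ≈ 22.0 °C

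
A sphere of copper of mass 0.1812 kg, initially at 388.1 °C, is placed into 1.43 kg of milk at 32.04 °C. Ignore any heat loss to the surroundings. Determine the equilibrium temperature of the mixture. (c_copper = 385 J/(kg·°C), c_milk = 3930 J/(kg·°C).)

With ΣQ=0 the equilibrium temperature is the m·c-weighted mean:
T_f = (69.76·388.1 + 5619.9·32.04) / (69.76 + 5619.9)
    = 207136 / 5689.7 ≈ 36.41 °C

T_f ≈ 36.4 °C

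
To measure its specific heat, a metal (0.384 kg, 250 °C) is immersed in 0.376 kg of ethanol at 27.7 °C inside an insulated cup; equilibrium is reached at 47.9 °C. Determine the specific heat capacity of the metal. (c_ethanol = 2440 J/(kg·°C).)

c ≈ 239 J/(kg·°C)

Heat gained plus heat lost sum to zero:
0.384·c·(47.9 − 250) + 0.376·2440·(47.9 − 27.7) = 0
-77.61 c = -18532
c = -18532/-77.61 ≈ 238.8 J/(kg·°C)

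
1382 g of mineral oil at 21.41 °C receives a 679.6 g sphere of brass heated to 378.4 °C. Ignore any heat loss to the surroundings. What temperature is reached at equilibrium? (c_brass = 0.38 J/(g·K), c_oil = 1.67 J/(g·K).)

Net heat exchanged in the isolated system is zero:
679.6·0.38·(T − 378.4) + 1382·1.67·(T − 21.41) = 0
258.25(T − 378.4) + 2307.9(T − 21.41) = 0
2566.2 T = 147134
T = 147134 / 2566.2 = 57.3 °C

T_f ≈ 57.3 °C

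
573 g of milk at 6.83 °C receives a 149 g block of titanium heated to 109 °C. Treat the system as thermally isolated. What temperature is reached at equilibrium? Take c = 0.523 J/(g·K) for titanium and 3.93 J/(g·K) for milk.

T_f ≈ 10.2 °C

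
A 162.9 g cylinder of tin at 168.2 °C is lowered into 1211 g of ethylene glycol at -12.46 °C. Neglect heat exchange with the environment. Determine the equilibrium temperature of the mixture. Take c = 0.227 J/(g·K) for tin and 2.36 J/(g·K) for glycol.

With ΣQ=0 the equilibrium temperature is the m·c-weighted mean:
T_f = (36.98·168.2 + 2858·(-12.46)) / (36.98 + 2858)
    = -29390 / 2894.9 ≈ -10.15 °C

T_f ≈ -10.2 °C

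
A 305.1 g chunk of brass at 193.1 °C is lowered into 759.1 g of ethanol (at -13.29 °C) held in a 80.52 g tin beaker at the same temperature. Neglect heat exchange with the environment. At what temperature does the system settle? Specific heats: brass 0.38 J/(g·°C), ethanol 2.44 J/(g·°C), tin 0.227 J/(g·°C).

T_f ≈ -1.2 °C

With ΣQ=0 the equilibrium temperature is the m·c-weighted mean:
T_f = (115.94·193.1 + 1852.2·(-13.29) + 18.28·(-13.29)) / (115.94 + 1852.2 + 18.28)
    = -2471.1 / 1986.4 ≈ -1.24 °C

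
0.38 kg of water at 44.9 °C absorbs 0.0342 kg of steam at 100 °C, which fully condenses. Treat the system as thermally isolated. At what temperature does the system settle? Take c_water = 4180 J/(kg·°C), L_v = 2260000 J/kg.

Energy balance with sensible and latent terms:
steam→water at 100 °C releases m L_v = 0.0342×2260000 = 77292; condensate cools 100→T: 0.0342×4180×(T − 100) = 142.96(T − 100); water warms: 0.38×4180×(T − 44.9) = 1588.4(T − 44.9)
1731.4 T = 77292 + 14296 + 71319 = 162907
T ≈ 94.09 °C, under the boiling point, so the assumption holds.

T_f ≈ 94.1 °C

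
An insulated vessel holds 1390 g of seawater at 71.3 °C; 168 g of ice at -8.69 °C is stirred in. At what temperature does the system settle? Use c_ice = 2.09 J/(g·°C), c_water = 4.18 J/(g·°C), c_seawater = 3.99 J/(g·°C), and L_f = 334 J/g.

Conservation of energy gives ΣQ = 0:
ice -8.69→0 °C: 168·2.09·8.69 = 3051.2; latent heat to melt: 168·334 = 56112; warm the meltwater: 702.24 T; seawater: 5546.1(T − 71.3)
6248.3 T = 395437 − 59163 = 336274
T ≈ 53.82 °C (positive, so assuming full melt was valid).

T_f ≈ 53.8 °C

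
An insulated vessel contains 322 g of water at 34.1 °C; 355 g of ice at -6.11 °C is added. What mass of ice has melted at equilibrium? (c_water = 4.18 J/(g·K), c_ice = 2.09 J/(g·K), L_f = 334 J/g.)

m_melted ≈ 124 g

Heat available from the water dropping to 0 °C: 322×4.18×34.1 = 45897 J.
Of that, 355×2.09×6.11 = 4533.3 J goes to bring the ice to 0 °C, leaving 41364 J.
Fully melting the ice requires m_ice L_f = 355×334 = 118570 J.
Since 41364 < 118570 J, not all the ice melts; equilibrium is at 0 °C.
m_melted×334 = 41364  ⇒  m_melted ≈ 123.8 g.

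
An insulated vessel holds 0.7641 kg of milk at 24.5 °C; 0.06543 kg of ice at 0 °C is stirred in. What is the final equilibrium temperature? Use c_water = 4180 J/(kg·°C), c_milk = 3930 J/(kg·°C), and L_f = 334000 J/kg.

T_f ≈ 15.8 °C

Let T be the final temperature. ΣQ_i = 0:
latent heat to melt: 0.06543×334000 = 21854
  warm the meltwater: 273.5 T
  milk cools: 0.7641×3930×(T − 24.5) = 3002.9(T − 24.5)
3276.4 T = 73571 − 21854 = 51718
T ≈ 15.78 °C (positive, so assuming full melt was valid).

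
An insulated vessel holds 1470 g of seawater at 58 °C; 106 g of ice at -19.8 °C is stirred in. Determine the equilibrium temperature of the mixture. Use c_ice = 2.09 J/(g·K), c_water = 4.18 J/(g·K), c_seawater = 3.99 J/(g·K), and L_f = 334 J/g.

T_f ≈ 47.6 °C

Taking heat into each body as positive, Σ m c ΔT = 0:
warm ice to 0 °C: 106×2.09×(0 − (-19.8)) = 4386.5; melt ice: 106×334 = 35404; warm the meltwater: 443.08 T; seawater: 5865.3(T − 58)
6308.4 T = 340187 − 39790 = 300397
T ≈ 47.62 °C — above 0 °C, consistent with complete melting.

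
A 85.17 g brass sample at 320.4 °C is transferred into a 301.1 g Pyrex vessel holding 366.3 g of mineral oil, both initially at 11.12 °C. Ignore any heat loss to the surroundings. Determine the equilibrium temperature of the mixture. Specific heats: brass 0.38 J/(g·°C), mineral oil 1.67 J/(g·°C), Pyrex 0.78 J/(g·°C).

Net heat exchanged in the isolated system is zero:
85.17*0.38*(T − 320.4) + 366.3*1.67*(T − 11.12) + 301.1*0.78*(T − 11.12) = 0
32.36(T − 320.4) + 611.72(T − 11.12) + 234.86(T − 11.12) = 0
(32.36 + 611.72 + 234.86) T = 32.36*320.4 + 611.72*11.12 + 234.86*11.12
T = 19784 / 878.94 = 22.5 °C

T_f ≈ 22.5 °C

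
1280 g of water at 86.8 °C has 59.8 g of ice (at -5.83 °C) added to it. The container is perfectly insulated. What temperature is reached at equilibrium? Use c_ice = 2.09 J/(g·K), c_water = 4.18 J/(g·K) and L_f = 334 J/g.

T_f ≈ 79.2 °C

Setting the total heat transfer to zero:
ice -5.83→0 °C: 59.8·2.09·5.83 = 728.65; latent heat to melt: 59.8·334 = 19973; warm the meltwater: 249.96 T; water cools: 1280·4.18·(T − 86.8) = 5350.4(T − 86.8)
5600.4 T = 464415 − 20702 = 443713
T ≈ 79.23 °C — above 0 °C, consistent with complete melting.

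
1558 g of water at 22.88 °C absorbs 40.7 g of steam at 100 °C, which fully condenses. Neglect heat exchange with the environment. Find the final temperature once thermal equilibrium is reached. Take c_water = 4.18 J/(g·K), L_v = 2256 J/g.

T_f ≈ 38.6 °C

Sum of m c ΔT and latent-heat terms is zero:
latent heat released on condensation: 40.7×2256 = 91819
  condensate cools 100→T: 40.7×4.18×(T − 100) = 170.13(T − 100)
  original water: 6512.4(T − 22.88)
6682.6 T = 91819 + 17013 + 149005 = 257836
T ≈ 38.58 °C (< 100 °C, so full condensation is consistent).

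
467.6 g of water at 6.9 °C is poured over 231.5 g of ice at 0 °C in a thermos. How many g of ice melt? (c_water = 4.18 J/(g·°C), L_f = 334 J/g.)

Cooling the water to 0 °C releases 467.6×4.18×6.9 = 13487 J.
Melting all 231.5 g of ice would need 231.5×334 = 77321 J.
Since 13487 < 77321 J, not all the ice melts; equilibrium is at 0 °C.
Mass melted = 13487/334 ≈ 40.38 g.

m_melted ≈ 40.4 g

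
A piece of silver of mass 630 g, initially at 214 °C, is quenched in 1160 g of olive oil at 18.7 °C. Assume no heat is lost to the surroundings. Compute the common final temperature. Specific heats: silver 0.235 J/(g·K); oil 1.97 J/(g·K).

T_f = Σ m_i c_i T_i / Σ m_i c_i:
T_f = (148.05*214 + 2285.2*18.7) / (148.05 + 2285.2)
    = 74416 / 2433.2 ≈ 30.58 °C

T_f ≈ 30.6 °C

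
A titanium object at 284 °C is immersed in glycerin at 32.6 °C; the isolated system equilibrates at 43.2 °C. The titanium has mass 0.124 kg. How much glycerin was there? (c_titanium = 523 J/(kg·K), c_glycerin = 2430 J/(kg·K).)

m ≈ 0.606 kg

|Q_titanium| = |Q_glycerin|:
0.124·523·(284 − 43.2) = m·2430·(43.2 − 32.6)
25758 m = 15616  ⇒  m ≈ 0.6063 kg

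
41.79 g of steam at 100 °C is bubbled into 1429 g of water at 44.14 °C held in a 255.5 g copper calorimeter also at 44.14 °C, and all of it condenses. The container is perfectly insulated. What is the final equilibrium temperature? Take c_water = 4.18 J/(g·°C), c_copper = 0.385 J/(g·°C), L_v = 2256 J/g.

Let T be the final temperature. ΣQ_i = 0:
steam→water at 100 °C releases m L_v = 41.79·2256 = 94278; condensed water 100 °C→T: 174.68(T − 100); water warms: 1429·4.18·(T − 44.14) = 5973.2(T − 44.14); copper cup: 255.5·0.385·(T − 44.14) = 98.37(T − 44.14)
6246.3 T = 94278 + 17468 + 268000 = 379746
T ≈ 60.80 °C — below 100 °C, confirming all the steam condensed.

T_f ≈ 60.8 °C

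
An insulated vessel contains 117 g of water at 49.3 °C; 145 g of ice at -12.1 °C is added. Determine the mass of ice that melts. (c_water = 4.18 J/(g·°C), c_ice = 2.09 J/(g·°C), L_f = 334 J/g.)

m_melted ≈ 61.2 g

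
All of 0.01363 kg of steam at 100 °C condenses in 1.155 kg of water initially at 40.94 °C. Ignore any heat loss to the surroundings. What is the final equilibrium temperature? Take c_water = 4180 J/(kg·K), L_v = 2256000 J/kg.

T_f ≈ 47.9 °C

Taking heat into each body as positive, Σ m c ΔT = 0:
latent heat released on condensation: 0.01363·2256000 = 30749
  condensate cools 100→T: 0.01363·4180·(T − 100) = 56.97(T − 100)
  original water: 4827.9(T − 40.94)
4884.9 T = 30749 + 5697.3 + 197654 = 234101
T ≈ 47.92 °C (< 100 °C, so full condensation is consistent).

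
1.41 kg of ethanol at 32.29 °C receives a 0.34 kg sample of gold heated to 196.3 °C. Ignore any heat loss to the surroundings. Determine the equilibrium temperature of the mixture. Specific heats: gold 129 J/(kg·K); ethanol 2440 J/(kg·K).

Setting the total heat transfer to zero:
0.34*129*(T − 196.3) + 1.41*2440*(T − 32.29) = 0
(43.86 + 3440.4) T = 43.86*196.3 + 3440.4*32.29
T = 119700 / 3484.3 = 34.4 °C

T_f ≈ 34.4 °C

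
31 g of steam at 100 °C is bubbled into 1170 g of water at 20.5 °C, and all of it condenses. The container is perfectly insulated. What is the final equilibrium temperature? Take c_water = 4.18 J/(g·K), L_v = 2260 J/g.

Energy balance with sensible and latent terms:
latent heat released on condensation: 31·2260 = 70060; condensate cools 100→T: 31·4.18·(T − 100) = 129.58(T − 100); original water: 4890.6(T − 20.5)
5020.2 T = 70060 + 12958 + 100257 = 183275
T ≈ 36.51 °C — below 100 °C, confirming all the steam condensed.

T_f ≈ 36.5 °C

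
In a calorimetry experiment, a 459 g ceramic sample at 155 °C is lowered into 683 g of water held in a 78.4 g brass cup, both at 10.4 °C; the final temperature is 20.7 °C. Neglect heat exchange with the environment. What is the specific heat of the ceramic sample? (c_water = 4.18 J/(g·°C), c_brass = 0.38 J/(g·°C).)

c ≈ 0.482 J/(g·°C)

Let T be the final temperature. ΣQ_i = 0:
459·c·(20.7 − 155) + 683·4.18·(20.7 − 10.4) + 78.4·0.38·(20.7 − 10.4) = 0
-61644 c = -29713
c = -29713/-61644 ≈ 0.482 J/(g·°C)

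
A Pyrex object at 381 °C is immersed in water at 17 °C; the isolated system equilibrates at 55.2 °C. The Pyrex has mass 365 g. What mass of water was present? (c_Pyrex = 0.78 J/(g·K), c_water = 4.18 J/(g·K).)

m ≈ 581 g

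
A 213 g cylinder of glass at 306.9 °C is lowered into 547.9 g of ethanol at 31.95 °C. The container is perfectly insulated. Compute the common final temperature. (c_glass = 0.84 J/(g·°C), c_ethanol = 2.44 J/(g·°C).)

T_f ≈ 64.4 °C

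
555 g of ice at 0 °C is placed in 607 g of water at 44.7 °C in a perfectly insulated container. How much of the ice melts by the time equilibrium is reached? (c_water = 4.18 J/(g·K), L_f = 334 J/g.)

Cooling the water to 0 °C releases 607·4.18·44.7 = 113416 J.
Melting all 555 g of ice would need 555·334 = 185370 J.
Since 113416 < 185370 J, not all the ice melts; equilibrium is at 0 °C.
Mass melted = 113416/334 ≈ 339.6 g.

m_melted ≈ 340 g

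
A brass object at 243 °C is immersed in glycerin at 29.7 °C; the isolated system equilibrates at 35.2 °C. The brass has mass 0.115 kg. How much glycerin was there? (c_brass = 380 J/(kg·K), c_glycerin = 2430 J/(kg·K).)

Setting the total heat transfer to zero:
0.115·380·(35.2 − 243) + m·2430·(35.2 − 29.7) = 0
13365 m = 9080.9
m = 9080.9/13365 ≈ 0.6795 kg

m ≈ 0.679 kg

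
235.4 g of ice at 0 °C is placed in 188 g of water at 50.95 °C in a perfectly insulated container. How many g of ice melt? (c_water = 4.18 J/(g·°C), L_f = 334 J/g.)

Water can give up m c ΔT = 188·4.18·50.95 = 40039 J before reaching 0 °C.
Melting all 235.4 g of ice would need 235.4·334 = 78624 J.
40039 J < 78624 J, so only part of the ice melts and the system sits at 0 °C.
m_melted·334 = 40039  ⇒  m_melted ≈ 119.9 g.

m_melted ≈ 120 g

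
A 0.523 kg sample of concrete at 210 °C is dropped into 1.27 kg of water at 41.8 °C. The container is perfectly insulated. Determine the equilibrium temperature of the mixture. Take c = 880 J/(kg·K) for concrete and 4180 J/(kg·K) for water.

T_f ≈ 55.2 °C

|Q_concrete| = |Q_water|:
0.523*880*(210 − T) = 1.27*4180*(T − 41.8)
460.24(210 − T) = 5308.6(T − 41.8)
5768.8 T = 318550  ⇒  T ≈ 55.22 °C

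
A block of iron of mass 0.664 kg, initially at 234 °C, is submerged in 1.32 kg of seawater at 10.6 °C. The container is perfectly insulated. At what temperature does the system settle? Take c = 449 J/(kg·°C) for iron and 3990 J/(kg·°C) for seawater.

T_f ≈ 22.6 °C

Energy conservation, ΣQ = 0:
0.664×449×(T − 234) + 1.32×3990×(T − 10.6) = 0
298.14(T − 234) + 5266.8(T − 10.6) = 0
5564.9 T = 125592
T = 125592/5564.9 ≈ 22.57 °C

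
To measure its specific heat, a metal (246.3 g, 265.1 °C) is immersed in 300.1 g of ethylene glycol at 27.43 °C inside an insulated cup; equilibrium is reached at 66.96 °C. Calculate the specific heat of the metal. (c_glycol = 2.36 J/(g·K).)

c ≈ 0.574 J/(g·K)

Net heat exchanged in the isolated system is zero:
246.3×c×(66.96 − 265.1) + 300.1×2.36×(66.96 − 27.43) = 0
-48802 c = -27997
c = -27997/-48802 ≈ 0.5737 J/(g·K)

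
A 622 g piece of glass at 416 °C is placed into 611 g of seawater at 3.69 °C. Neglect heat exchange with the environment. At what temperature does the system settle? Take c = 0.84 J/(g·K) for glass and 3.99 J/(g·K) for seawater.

T_f is the heat-capacity-weighted average of the initial temperatures:
T_f = (522.48×416 + 2437.9×3.69) / (522.48 + 2437.9)
    = 226347 / 2960.4 ≈ 76.46 °C

T_f ≈ 76.5 °C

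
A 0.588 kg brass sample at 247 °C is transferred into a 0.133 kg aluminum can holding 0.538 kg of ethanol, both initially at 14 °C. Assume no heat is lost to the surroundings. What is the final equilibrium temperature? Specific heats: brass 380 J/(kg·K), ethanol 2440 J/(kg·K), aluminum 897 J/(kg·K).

Net heat exchanged in the isolated system is zero:
0.588*380*(T − 247) + 0.538*2440*(T − 14) + 0.133*897*(T − 14) = 0
223.44(T − 247) + 1312.7(T − 14) + 119.3(T − 14) = 0
1655.5 T = 75238
T = 75238/1655.5 ≈ 45.45 °C

T_f ≈ 45.4 °C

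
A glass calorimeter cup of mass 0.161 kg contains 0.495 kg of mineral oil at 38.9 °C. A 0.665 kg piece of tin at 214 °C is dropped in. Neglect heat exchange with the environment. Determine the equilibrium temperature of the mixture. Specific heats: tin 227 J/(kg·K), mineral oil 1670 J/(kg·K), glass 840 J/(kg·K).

Let T be the final temperature. ΣQ_i = 0:
0.665×227×(T − 214) + 0.495×1670×(T − 38.9) + 0.161×840×(T − 38.9) = 0
(150.96 + 826.65 + 135.24) T = 150.96×214 + 826.65×38.9 + 135.24×38.9
T ≈ 62.65 °C

T_f ≈ 62.7 °C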